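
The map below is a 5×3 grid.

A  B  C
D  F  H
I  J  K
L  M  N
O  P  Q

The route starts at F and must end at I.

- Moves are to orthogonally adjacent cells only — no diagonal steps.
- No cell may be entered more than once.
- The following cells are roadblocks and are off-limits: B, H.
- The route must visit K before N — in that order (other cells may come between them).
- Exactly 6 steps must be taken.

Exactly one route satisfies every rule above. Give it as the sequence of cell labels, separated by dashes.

F - J - K - N - M - L - I

The waypoints must appear in the order K, N, with no cell reused.
Route from F: down to J, right to K, down to N, 2× left (reaching L), up to I — 6 moves in all.
Check: order respected (K at step 2, N at step 3); 6 moves as required.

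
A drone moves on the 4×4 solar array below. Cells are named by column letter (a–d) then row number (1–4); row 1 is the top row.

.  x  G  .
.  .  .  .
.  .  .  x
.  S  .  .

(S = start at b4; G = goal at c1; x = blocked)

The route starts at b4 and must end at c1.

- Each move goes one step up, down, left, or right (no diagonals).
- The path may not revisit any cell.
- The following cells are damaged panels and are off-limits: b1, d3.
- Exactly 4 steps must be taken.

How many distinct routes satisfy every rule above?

3

Need simple routes of exactly 4 moves from b4 to c1 (Manhattan distance 4, so 0 moves are spent on a detour and 0 undoing it).
Enumerating: b4 b3 b2 c2 c1 | b4 b3 c3 c2 c1 | b4 c4 c3 c2 c1.
That gives 3 routes.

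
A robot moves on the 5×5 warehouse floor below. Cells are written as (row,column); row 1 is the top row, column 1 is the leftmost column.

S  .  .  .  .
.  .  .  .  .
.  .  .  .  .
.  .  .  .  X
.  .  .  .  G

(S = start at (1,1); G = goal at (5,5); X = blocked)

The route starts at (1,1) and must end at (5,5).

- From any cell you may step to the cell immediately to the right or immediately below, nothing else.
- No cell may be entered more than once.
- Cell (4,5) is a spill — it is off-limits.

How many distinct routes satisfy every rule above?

A right/down-only route from (1,1) to (5,5) makes exactly 4 down-moves and 4 right-moves in some order.
With no other constraints that would be C(8,4) = 70 routes.
Subtract routes through each blocked cell (inclusion–exclusion for overlaps): − through (4,5): 35 → 35.
That gives 35 routes.

35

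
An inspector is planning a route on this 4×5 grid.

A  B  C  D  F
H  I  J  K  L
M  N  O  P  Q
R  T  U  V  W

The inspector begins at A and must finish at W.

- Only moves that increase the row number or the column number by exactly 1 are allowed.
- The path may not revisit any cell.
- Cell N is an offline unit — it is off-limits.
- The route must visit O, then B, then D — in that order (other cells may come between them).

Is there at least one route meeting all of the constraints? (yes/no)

no

B lies above O, so going from O to B would need an upward move — but moves only go right/down, so O cannot be visited before B.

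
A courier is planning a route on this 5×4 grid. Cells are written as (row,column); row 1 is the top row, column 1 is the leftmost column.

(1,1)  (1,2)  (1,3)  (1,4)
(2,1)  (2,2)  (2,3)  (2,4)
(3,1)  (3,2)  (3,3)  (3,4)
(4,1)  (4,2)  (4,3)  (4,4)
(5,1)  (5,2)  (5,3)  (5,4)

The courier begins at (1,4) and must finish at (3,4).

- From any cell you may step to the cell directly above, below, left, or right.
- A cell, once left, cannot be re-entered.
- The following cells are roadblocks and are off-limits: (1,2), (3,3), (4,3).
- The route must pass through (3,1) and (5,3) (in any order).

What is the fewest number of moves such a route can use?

Any route passes through (3,1) and (5,3) in some order between (1,4) and (3,4). Summing Manhattan distances along each leg and taking the cheapest ordering ((1,4) → (5,3) → (3,1) → (3,4)) gives a lower bound of 5 + 4 + 3 = 12 moves.
A route of 12 moves achieves this: (1,4) → (2,4) → (2,3) → (2,2) → (3,2) → (3,1) → (4,1) → (5,1) → (5,2) → (5,3) → (5,4) → (4,4) → (3,4).
Since 12 matches the lower bound, it is optimal.

12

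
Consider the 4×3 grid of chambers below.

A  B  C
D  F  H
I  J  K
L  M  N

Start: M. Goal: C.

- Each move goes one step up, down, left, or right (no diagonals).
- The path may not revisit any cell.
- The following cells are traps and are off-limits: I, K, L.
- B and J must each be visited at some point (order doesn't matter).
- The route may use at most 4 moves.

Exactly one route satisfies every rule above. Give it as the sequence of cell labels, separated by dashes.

M - J - F - B - C

The budget equals the shortest possible length, so every move has to be on a shortest route through the required cells.
Route from M: 3× up (reaching B), right to C — 4 moves in all.
Check: all required cells visited; 4 ≤ 4 moves.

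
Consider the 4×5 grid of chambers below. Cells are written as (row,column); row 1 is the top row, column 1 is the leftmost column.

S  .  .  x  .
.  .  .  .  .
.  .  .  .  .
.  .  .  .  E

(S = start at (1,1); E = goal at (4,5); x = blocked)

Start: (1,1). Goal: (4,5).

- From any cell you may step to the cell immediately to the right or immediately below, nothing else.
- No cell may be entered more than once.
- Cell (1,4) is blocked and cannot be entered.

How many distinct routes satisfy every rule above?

A right/down-only route from (1,1) to (4,5) makes exactly 3 down-moves and 4 right-moves in some order.
With no other constraints that would be C(7,3) = 35 routes.
Subtract routes through each blocked cell (inclusion–exclusion for overlaps): − through (1,4): 4 → 31.
That gives 31 routes.

31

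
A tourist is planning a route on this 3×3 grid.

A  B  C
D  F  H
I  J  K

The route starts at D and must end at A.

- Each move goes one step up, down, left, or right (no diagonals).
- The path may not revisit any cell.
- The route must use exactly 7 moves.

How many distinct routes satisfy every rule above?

4

Need simple routes of exactly 7 moves from D to A (Manhattan distance 1, so 3 moves are spent on a detour and 3 undoing it).
Enumerating: D I J F H C B A | D I J K H C B A | D I J K H F B A | D F J K H C B A.
That gives 4 routes.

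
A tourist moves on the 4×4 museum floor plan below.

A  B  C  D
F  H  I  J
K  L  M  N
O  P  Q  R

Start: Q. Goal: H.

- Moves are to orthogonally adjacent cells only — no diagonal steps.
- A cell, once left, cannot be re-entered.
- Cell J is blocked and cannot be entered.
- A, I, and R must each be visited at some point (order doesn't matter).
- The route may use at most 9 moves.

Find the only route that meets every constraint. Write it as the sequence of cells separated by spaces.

Q R N M I C B A F H

The 9-move cap with required stops at A, I, R leaves no slack for detours.
Route from Q: right 1 to R, up 1 to N, left 1 to M, up 2 to C, left 2 to A, down 1 to F, right 1 to H — 9 moves in all.
Check: all required cells visited; 9 ≤ 9 moves.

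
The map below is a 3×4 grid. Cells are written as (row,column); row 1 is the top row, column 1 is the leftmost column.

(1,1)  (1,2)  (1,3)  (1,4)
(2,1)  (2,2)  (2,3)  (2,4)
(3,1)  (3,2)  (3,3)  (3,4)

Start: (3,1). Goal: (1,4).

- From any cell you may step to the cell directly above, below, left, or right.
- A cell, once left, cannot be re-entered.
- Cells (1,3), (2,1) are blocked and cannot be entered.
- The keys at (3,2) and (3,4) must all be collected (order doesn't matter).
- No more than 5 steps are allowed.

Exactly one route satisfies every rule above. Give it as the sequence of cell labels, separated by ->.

The budget equals the shortest possible length, so every move has to be on a shortest route through the required cells.
Route from (3,1): 3× right (reaching (3,4)), 2× up (reaching (1,4)) — 5 moves in all.
Check: all required cells visited; 5 ≤ 5 moves.

(3,1) -> (3,2) -> (3,3) -> (3,4) -> (2,4) -> (1,4)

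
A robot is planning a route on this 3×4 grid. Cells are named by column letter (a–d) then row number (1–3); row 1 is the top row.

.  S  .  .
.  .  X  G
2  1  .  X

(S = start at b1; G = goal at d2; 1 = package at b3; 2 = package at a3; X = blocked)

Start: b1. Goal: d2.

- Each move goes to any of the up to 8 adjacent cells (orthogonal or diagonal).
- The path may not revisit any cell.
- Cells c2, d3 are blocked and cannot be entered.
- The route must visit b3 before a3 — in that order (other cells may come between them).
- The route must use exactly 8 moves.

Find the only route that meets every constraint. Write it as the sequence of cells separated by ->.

The waypoints must appear in the order b3, a3, with no cell reused.
Route from b1: left to a1, down to a2, down-right to b3, left to a3, 2× up-right (reaching c1), right to d1, down to d2 — 8 moves in all.
Check: order respected (1 at step 3, 2 at step 4); 8 moves as required.

b1 -> a1 -> a2 -> b3 -> a3 -> b2 -> c1 -> d1 -> d2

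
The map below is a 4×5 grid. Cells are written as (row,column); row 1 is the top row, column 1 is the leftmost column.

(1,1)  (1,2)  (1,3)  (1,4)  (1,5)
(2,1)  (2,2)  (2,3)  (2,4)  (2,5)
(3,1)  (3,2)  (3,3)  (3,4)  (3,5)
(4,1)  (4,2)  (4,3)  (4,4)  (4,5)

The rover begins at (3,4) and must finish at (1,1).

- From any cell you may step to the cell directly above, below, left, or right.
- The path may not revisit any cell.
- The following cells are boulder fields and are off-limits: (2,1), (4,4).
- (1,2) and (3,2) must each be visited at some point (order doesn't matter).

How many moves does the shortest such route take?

5

Any route passes through (1,2) and (3,2) in some order between (3,4) and (1,1). Summing Manhattan distances along each leg and taking the cheapest ordering ((3,4) → (3,2) → (1,2) → (1,1)) gives a lower bound of 2 + 2 + 1 = 5 moves.
A route of 5 moves achieves this: (3,4) → (3,3) → (3,2) → (2,2) → (1,2) → (1,1).
Since 5 matches the lower bound, it is optimal.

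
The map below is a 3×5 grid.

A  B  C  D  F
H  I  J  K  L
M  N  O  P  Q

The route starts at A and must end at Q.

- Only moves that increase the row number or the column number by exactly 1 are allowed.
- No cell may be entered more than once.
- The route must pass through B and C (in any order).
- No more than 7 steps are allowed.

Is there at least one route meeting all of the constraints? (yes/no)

One route that works: A → B → C → J → O → P → Q.

yes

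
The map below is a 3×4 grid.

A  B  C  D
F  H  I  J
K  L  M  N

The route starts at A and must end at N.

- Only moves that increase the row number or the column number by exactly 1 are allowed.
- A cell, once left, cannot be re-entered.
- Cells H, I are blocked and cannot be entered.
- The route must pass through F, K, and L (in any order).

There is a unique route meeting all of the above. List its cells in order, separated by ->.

A -> F -> K -> L -> M -> N

Moves only go right or down, so the column and row indices never decrease.
Route from A: 2× down (reaching K), 3× right (reaching N) — 5 moves in all.
Check: all required cells visited.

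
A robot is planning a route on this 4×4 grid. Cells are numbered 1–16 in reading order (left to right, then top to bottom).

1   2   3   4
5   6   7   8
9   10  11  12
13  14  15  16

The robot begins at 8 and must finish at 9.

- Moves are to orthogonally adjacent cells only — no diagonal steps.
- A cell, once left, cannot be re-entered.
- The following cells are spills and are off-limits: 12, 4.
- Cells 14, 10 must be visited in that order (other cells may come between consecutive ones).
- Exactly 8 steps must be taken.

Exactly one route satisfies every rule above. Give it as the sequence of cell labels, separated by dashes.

8 - 7 - 11 - 15 - 14 - 10 - 6 - 5 - 9

The waypoints must appear in the order 14, 10, with no cell reused.
Route from 8: left 1 to 7, down 2 to 15, left 1 to 14, up 2 to 6, left 1 to 5, down 1 to 9 — 8 moves in all.
Check: order respected (14 at step 4, 10 at step 5); 8 moves as required.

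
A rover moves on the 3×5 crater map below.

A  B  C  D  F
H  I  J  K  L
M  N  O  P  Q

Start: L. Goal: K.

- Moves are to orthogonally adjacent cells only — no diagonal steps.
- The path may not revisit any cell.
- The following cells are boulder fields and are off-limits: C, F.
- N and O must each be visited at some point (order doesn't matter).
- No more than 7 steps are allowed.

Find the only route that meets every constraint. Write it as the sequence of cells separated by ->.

L -> Q -> P -> O -> N -> I -> J -> K

Any route must reach N and O and still end at K within 7 moves, so the order of the required stops is forced.
Route from L: down 1 to Q, left 3 to N, up 1 to I, right 2 to K — 7 moves in all.
Check: all required cells visited; 7 ≤ 7 moves.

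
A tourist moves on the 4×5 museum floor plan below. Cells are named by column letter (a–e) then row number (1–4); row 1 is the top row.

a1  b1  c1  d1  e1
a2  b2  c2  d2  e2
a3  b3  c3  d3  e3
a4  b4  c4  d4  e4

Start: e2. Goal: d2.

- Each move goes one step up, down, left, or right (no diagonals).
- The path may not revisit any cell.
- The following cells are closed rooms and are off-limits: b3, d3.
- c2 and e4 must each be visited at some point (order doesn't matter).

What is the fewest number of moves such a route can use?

Any route passes through c2 and e4 in some order between e2 and d2. Summing Manhattan distances along each leg and taking the cheapest ordering (e2 → e4 → c2 → d2) gives a lower bound of 2 + 4 + 1 = 7 moves.
A route of 7 moves achieves this: e2 → e3 → e4 → d4 → c4 → c3 → c2 → d2.
Since 7 matches the lower bound, it is optimal.

7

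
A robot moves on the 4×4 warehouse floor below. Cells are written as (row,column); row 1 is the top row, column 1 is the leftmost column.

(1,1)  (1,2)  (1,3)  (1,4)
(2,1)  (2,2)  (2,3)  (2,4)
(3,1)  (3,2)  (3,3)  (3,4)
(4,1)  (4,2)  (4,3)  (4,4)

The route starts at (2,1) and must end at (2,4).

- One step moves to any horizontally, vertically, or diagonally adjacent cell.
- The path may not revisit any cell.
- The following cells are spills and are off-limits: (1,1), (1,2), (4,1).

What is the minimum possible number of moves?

With diagonal moves allowed, the Chebyshev distance max(|Δrow|,|Δcol|) from (2,1) to (2,4) is 3, so at least 3 moves are needed.
A route of 3 moves achieves this: (2,1) → (2,2) → (1,3) → (2,4).
Since 3 matches the lower bound, it is optimal.

3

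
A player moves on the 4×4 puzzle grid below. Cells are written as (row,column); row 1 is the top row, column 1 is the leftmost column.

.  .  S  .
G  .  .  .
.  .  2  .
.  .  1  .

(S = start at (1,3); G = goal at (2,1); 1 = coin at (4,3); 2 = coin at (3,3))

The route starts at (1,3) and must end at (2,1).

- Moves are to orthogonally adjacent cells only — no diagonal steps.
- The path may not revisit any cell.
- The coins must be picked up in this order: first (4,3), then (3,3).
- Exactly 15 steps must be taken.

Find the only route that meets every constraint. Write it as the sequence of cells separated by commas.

(1,3), (1,4), (2,4), (3,4), (4,4), (4,3), (4,2), (4,1), (3,1), (3,2), (3,3), (2,3), (2,2), (1,2), (1,1), (2,1)

The waypoints must appear in the order (4,3), (3,3), with no cell reused.
Route from (1,3): right 1 to (1,4), down 3 to (4,4), left 3 to (4,1), up 1 to (3,1), right 2 to (3,3), up 1 to (2,3), left 1 to (2,2), up 1 to (1,2), left 1 to (1,1), down 1 to (2,1) — 15 moves in all.
Check: order respected (1 at step 5, 2 at step 10); 15 moves as required.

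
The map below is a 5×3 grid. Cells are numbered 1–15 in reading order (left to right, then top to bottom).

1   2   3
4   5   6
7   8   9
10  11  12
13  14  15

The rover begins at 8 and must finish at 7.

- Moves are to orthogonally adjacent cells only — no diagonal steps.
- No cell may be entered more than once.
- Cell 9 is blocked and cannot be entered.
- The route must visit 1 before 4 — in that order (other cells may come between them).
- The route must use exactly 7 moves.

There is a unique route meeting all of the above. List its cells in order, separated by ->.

The waypoints must appear in the order 1, 4, with no cell reused.
Route from 8: up to 5, right to 6, up to 3, 2× left (reaching 1), 2× down (reaching 7) — 7 moves in all.
Check: order respected (1 at step 5, 4 at step 6); 7 moves as required.

8 -> 5 -> 6 -> 3 -> 2 -> 1 -> 4 -> 7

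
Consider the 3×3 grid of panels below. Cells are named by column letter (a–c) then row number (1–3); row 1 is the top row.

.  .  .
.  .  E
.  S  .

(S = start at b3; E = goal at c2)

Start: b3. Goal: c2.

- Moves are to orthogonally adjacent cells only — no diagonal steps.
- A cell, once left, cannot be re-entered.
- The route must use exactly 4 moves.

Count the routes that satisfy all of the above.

Need simple routes of exactly 4 moves from b3 to c2 (Manhattan distance 2, so 1 moves are spent on a detour and 1 undoing it).
Enumerating: b3 b2 b1 c1 c2 | b3 a3 a2 b2 c2.
That gives 2 routes.

2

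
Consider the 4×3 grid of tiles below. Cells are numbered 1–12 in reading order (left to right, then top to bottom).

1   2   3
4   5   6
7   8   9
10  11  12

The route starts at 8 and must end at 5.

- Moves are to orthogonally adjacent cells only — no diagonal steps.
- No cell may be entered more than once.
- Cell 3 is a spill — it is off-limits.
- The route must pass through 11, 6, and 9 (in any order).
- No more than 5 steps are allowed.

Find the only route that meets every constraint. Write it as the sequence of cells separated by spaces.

8 11 12 9 6 5

The budget equals the shortest possible length, so every move has to be on a shortest route through the required cells.
Route from 8: down 1 to 11, right 1 to 12, up 2 to 6, left 1 to 5 — 5 moves in all.
Check: all required cells visited; 5 ≤ 5 moves.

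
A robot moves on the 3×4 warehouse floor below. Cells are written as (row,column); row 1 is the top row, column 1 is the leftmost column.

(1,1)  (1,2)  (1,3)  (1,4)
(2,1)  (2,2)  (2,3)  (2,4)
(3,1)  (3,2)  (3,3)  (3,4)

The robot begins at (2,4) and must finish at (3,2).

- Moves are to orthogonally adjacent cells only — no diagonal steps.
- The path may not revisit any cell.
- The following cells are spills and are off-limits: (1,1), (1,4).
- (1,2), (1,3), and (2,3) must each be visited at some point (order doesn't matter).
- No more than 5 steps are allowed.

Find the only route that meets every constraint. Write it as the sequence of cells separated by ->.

The budget equals the shortest possible length, so every move has to be on a shortest route through the required cells.
Route from (2,4): left 1 to (2,3), up 1 to (1,3), left 1 to (1,2), down 2 to (3,2) — 5 moves in all.
Check: all required cells visited; 5 ≤ 5 moves.

(2,4) -> (2,3) -> (1,3) -> (1,2) -> (2,2) -> (3,2)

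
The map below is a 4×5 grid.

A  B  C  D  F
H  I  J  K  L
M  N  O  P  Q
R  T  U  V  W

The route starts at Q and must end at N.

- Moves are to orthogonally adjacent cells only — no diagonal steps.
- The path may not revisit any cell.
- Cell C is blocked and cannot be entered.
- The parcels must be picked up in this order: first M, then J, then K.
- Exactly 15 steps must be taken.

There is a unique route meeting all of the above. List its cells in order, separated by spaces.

Q W V U T R M H A B I J K P O N

The waypoints must appear in the order M, J, K, with no cell reused.
Route from Q: down to W, 4× left (reaching R), 3× up (reaching A), right to B, down to I, 2× right (reaching K), down to P, 2× left (reaching N) — 15 moves in all.
Check: order respected (M at step 6, J at step 11, K at step 12); 15 moves as required.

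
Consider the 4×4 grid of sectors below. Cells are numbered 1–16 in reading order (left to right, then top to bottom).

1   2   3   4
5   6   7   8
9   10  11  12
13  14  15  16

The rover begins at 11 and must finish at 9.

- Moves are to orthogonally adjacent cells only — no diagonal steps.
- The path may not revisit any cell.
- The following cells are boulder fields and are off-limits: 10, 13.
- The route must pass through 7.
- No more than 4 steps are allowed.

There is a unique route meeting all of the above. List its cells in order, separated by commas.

The 4-move cap with required stops at 7 leaves no slack for detours.
Route from 11: up 1 to 7, left 2 to 5, down 1 to 9 — 4 moves in all.
Check: all required cells visited; 4 ≤ 4 moves.

11, 7, 6, 5, 9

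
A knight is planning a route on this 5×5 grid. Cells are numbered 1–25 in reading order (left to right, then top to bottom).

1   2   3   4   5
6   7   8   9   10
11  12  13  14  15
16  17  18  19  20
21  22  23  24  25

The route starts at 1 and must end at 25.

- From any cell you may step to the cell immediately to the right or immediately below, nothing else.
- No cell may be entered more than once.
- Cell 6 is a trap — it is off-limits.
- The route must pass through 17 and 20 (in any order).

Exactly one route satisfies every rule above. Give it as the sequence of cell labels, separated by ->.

Moves only go right or down, so the column and row indices never decrease.
Route from 1: right 1 to 2, down 3 to 17, right 3 to 20, down 1 to 25 — 8 moves in all.
Check: all required cells visited.

1 -> 2 -> 7 -> 12 -> 17 -> 18 -> 19 -> 20 -> 25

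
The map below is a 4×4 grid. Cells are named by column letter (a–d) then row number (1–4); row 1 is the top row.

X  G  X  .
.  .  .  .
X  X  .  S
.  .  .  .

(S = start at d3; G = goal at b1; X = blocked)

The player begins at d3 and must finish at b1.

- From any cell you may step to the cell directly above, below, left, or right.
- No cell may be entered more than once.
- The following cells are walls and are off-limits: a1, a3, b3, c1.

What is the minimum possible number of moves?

4

The Manhattan distance from d3 to b1 is |3−1| + |4−2| = 4, so at least 4 moves are needed.
A route of 4 moves achieves this: d3 → d2 → c2 → b2 → b1.
Since 4 matches the lower bound, it is optimal.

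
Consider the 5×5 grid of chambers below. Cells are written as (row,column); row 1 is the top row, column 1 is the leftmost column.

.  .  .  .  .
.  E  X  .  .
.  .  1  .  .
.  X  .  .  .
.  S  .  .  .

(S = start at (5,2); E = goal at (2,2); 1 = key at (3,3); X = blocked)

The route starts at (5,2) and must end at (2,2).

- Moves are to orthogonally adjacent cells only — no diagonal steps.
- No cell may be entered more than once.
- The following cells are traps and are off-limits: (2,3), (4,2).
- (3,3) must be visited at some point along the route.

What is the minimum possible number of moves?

5

Any route passes through (3,3) somewhere between (5,2) and (2,2). Summing Manhattan distances along the two legs ((5,2) → (3,3) → (2,2)) gives a lower bound of 3 + 2 = 5 moves.
A route of 5 moves achieves this: (5,2) → (5,3) → (4,3) → (3,3) → (3,2) → (2,2).
Since 5 matches the lower bound, it is optimal.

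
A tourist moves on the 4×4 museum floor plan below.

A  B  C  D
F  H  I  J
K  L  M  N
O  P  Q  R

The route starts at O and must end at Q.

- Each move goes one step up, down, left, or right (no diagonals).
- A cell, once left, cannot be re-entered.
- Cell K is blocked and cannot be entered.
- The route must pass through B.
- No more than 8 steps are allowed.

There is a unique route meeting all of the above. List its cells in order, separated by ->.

O -> P -> L -> H -> B -> C -> I -> M -> Q

The budget equals the shortest possible length, so every move has to be on a shortest route through the required cells.
Route from O: right to P, 3× up (reaching B), right to C, 3× down (reaching Q) — 8 moves in all.
Check: all required cells visited; 8 ≤ 8 moves.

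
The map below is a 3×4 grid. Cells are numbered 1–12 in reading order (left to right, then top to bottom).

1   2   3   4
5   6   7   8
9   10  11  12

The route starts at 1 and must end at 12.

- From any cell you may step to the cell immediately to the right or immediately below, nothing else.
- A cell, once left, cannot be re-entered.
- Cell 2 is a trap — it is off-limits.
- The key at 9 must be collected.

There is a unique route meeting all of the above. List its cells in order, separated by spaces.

1 5 9 10 11 12

Moves only go right or down, so the column and row indices never decrease.
Route from 1: down 2 to 9, right 3 to 12 — 5 moves in all.
Check: all required cells visited.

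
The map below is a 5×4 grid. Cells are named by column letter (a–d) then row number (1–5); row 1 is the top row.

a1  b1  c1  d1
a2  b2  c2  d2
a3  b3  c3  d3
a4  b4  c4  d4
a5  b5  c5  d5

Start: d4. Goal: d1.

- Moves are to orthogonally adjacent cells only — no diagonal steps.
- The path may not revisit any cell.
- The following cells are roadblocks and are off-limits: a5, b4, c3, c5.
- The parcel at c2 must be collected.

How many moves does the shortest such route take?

5

Any route passes through c2 somewhere between d4 and d1. Summing Manhattan distances along the two legs (d4 → c2 → d1) gives a lower bound of 3 + 2 = 5 moves.
A route of 5 moves achieves this: d4 → d3 → d2 → c2 → c1 → d1.
Since 5 matches the lower bound, it is optimal.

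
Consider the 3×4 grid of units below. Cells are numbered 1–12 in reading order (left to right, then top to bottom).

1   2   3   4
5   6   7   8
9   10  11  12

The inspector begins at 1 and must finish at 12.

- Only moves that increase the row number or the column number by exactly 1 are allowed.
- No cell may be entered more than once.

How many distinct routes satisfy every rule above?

10

A right/down-only route from 1 to 12 makes exactly 2 down-moves and 3 right-moves in some order.
With no other constraints that would be C(5,2) = 10 routes.
That gives 10 routes.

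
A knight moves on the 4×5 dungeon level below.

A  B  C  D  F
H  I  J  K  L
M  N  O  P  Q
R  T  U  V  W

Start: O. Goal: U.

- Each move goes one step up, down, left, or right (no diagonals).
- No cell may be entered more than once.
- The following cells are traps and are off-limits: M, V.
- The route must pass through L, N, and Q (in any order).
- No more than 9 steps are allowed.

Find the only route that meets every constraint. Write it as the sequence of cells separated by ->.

The budget equals the shortest possible length, so every move has to be on a shortest route through the required cells.
Route from O: right 2 to Q, up 1 to L, left 3 to I, down 2 to T, right 1 to U — 9 moves in all.
Check: all required cells visited; 9 ≤ 9 moves.

O -> P -> Q -> L -> K -> J -> I -> N -> T -> U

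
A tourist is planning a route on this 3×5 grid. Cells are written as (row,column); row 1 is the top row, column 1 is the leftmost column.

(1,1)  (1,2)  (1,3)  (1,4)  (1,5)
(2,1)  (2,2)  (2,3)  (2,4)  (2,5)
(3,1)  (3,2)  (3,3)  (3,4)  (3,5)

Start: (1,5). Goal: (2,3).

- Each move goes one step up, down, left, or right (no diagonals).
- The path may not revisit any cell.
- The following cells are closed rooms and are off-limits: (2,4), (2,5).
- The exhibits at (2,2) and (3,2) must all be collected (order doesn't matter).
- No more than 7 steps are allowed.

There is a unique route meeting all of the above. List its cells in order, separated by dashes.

The 7-move cap with required stops at (2,2), (3,2) leaves no slack for detours.
Route from (1,5): 3× left (reaching (1,2)), 2× down (reaching (3,2)), right to (3,3), up to (2,3) — 7 moves in all.
Check: all required cells visited; 7 ≤ 7 moves.

(1,5) - (1,4) - (1,3) - (1,2) - (2,2) - (3,2) - (3,3) - (2,3)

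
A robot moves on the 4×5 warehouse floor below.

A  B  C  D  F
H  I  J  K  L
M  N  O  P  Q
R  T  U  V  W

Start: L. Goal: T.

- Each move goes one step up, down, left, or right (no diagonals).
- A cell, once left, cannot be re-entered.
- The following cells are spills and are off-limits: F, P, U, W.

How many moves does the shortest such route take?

The Manhattan distance from L to T is |2−4| + |5−2| = 5, so at least 5 moves are needed.
A route of 5 moves achieves this: L → K → J → O → N → T.
Since 5 matches the lower bound, it is optimal.

5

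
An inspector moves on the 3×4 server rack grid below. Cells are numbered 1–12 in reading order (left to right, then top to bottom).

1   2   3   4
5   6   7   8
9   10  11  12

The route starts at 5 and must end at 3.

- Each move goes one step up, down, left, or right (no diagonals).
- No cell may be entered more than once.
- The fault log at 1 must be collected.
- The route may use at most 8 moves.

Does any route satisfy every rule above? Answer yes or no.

yes

One route that works: 5 → 1 → 2 → 3.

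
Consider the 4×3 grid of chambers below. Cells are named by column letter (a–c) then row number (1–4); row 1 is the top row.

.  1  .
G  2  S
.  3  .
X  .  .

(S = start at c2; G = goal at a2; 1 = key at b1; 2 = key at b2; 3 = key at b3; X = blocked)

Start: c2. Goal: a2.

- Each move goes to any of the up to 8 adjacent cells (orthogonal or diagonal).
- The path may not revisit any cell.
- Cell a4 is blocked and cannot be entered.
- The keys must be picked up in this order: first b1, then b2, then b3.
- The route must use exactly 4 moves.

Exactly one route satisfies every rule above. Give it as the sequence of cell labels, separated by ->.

c2 -> b1 -> b2 -> b3 -> a2

The waypoints must appear in the order b1, b2, b3, with no cell reused.
Route from c2: up-left to b1, 2× down (reaching b3), up-left to a2 — 4 moves in all.
Check: order respected (1 at step 1, 2 at step 2, 3 at step 3); 4 moves as required.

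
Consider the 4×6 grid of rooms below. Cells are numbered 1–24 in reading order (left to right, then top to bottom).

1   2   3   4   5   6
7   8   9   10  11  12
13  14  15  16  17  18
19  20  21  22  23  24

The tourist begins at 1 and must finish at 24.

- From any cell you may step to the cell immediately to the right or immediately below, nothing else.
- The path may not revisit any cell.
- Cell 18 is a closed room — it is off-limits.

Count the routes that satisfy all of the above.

35

A right/down-only route from 1 to 24 makes exactly 3 down-moves and 5 right-moves in some order.
With no other constraints that would be C(8,3) = 56 routes.
Subtract routes through each blocked cell (inclusion–exclusion for overlaps): − through 18: 21 → 35.
That gives 35 routes.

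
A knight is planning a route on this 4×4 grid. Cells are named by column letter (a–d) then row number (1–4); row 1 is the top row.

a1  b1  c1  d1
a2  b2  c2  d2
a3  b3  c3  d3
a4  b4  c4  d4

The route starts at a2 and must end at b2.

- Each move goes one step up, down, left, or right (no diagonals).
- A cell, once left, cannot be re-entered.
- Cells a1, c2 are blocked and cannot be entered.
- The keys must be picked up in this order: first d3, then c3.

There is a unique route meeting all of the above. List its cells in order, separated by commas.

a2, a3, a4, b4, c4, d4, d3, c3, b3, b2

The waypoints must appear in the order d3, c3, with no cell reused.
Route from a2: down 2 to a4, right 3 to d4, up 1 to d3, left 2 to b3, up 1 to b2 — 9 moves in all.
Check: order respected (d3 at step 6, c3 at step 7).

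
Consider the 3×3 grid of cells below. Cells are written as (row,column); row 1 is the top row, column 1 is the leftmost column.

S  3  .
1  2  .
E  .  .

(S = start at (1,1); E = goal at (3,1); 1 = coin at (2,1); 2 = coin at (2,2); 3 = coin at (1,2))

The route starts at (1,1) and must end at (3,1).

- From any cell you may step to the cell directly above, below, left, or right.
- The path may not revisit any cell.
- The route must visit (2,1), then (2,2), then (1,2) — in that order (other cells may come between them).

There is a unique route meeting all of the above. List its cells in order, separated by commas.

(1,1), (2,1), (2,2), (1,2), (1,3), (2,3), (3,3), (3,2), (3,1)

The waypoints must appear in the order (2,1), (2,2), (1,2), with no cell reused.
Route from (1,1): down to (2,1), right to (2,2), up to (1,2), right to (1,3), 2× down (reaching (3,3)), 2× left (reaching (3,1)) — 8 moves in all.
Check: order respected (1 at step 1, 2 at step 2, 3 at step 3).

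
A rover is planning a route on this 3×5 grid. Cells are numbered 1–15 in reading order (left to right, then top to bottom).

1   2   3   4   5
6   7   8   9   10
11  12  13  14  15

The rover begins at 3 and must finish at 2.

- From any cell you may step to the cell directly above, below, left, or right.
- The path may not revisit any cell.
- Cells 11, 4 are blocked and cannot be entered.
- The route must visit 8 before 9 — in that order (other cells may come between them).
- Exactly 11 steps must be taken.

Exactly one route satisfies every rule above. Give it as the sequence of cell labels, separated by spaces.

3 8 9 10 15 14 13 12 7 6 1 2

The waypoints must appear in the order 8, 9, with no cell reused.
Route from 3: down to 8, 2× right (reaching 10), down to 15, 3× left (reaching 12), up to 7, left to 6, up to 1, right to 2 — 11 moves in all.
Check: order respected (8 at step 1, 9 at step 2); 11 moves as required.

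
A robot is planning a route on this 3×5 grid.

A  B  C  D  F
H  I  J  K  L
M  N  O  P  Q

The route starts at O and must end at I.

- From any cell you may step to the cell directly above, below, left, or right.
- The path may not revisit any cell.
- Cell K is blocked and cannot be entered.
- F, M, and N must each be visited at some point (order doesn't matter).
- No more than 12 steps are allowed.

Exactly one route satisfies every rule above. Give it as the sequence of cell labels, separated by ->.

O -> P -> Q -> L -> F -> D -> C -> B -> A -> H -> M -> N -> I

The 12-move cap with required stops at F, M, N leaves no slack for detours.
Route from O: 2× right (reaching Q), 2× up (reaching F), 4× left (reaching A), 2× down (reaching M), right to N, up to I — 12 moves in all.
Check: all required cells visited; 12 ≤ 12 moves.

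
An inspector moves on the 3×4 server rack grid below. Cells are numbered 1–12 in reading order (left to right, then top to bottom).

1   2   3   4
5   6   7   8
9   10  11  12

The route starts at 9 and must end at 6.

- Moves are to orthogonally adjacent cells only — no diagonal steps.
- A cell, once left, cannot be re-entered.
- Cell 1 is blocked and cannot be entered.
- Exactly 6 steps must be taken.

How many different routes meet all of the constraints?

Need simple routes of exactly 6 moves from 9 to 6 (Manhattan distance 2, so 2 moves are spent on a detour and 2 undoing it).
Enumerating: 9 10 11 7 3 2 6 | 9 10 11 12 8 7 6.
That gives 2 routes.

2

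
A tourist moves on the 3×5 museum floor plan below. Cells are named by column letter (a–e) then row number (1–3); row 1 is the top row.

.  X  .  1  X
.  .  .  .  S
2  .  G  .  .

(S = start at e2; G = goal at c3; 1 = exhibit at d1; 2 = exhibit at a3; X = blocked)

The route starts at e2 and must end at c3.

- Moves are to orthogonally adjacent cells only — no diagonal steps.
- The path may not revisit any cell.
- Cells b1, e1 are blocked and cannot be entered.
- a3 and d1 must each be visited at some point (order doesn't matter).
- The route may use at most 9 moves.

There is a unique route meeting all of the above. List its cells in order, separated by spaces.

e2 d2 d1 c1 c2 b2 a2 a3 b3 c3

The budget equals the shortest possible length, so every move has to be on a shortest route through the required cells.
Route from e2: left 1 to d2, up 1 to d1, left 1 to c1, down 1 to c2, left 2 to a2, down 1 to a3, right 2 to c3 — 9 moves in all.
Check: all required cells visited; 9 ≤ 9 moves.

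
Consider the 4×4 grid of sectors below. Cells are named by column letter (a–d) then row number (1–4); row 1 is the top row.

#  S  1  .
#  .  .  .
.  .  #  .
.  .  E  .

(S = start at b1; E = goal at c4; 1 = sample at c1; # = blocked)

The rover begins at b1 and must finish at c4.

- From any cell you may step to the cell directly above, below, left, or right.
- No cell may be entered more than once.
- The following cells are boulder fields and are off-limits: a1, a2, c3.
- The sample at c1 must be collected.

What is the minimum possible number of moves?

Any route passes through c1 somewhere between b1 and c4. Summing Manhattan distances along the two legs (b1 → c1 → c4) gives a lower bound of 1 + 3 = 4 moves.
That bound ignores the blocked cells. Measuring each leg by the fewest moves that actually steer around them (b1→c1: 1; c1→c4: 5) raises the lower bound to 6.
A route of 6 moves exists: b1 → c1 → c2 → b2 → b3 → b4 → c4.
Since 6 matches that lower bound, it is optimal.

6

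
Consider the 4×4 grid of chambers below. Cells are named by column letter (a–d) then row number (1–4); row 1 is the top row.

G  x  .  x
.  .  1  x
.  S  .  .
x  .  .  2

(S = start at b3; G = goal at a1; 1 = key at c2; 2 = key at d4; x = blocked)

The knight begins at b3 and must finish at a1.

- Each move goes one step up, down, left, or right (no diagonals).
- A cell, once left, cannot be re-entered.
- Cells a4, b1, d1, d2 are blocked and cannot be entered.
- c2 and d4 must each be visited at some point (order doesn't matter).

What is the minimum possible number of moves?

9

Any route passes through c2 and d4 in some order between b3 and a1. Summing Manhattan distances along each leg and taking the cheapest ordering (b3 → d4 → c2 → a1) gives a lower bound of 3 + 3 + 3 = 9 moves.
A route of 9 moves achieves this: b3 → b4 → c4 → d4 → d3 → c3 → c2 → b2 → a2 → a1.
Since 9 matches the lower bound, it is optimal.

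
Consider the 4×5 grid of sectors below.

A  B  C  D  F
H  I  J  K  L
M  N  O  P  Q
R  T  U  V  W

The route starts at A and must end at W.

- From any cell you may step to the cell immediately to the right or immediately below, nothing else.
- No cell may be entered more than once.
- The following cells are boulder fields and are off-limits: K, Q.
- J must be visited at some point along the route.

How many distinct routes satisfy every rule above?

A right/down-only route from A to W makes exactly 3 down-moves and 4 right-moves in some order.
With no other constraints that would be C(7,3) = 35 routes.
Split at J and multiply the segment counts (each segment already excludes blocked cells): A→J: 3; J→W: 2; product = 6.
That gives 6 routes.

6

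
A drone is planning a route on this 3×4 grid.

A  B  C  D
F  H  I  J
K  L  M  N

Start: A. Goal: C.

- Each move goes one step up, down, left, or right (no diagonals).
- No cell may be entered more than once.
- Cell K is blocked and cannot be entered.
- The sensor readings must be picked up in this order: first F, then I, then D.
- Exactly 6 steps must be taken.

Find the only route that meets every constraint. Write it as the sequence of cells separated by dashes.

The waypoints must appear in the order F, I, D, with no cell reused.
Route from A: down 1 to F, right 3 to J, up 1 to D, left 1 to C — 6 moves in all.
Check: order respected (F at step 1, I at step 3, D at step 5); 6 moves as required.

A - F - H - I - J - D - C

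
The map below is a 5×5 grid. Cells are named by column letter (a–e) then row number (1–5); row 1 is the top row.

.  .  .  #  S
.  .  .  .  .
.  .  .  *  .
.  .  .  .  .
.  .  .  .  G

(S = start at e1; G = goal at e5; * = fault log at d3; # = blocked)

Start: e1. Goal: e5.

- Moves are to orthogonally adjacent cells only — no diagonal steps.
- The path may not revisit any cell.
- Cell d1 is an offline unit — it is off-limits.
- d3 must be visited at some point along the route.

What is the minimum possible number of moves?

6

Any route passes through d3 somewhere between e1 and e5. Summing Manhattan distances along the two legs (e1 → d3 → e5) gives a lower bound of 3 + 3 = 6 moves.
A route of 6 moves achieves this: e1 → e2 → e3 → d3 → d4 → d5 → e5.
Since 6 matches the lower bound, it is optimal.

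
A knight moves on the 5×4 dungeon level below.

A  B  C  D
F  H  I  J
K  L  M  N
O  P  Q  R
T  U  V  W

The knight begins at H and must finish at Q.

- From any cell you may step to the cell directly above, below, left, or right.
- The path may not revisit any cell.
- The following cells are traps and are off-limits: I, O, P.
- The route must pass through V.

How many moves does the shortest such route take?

7

Any route passes through V somewhere between H and Q. Summing Manhattan distances along the two legs (H → V → Q) gives a lower bound of 4 + 1 = 5 moves.
The shortest route satisfying every rule uses 7 moves: H → L → M → N → R → W → V → Q.
The no-revisit rule (legs can't share cells) pushes the minimum above the 5-move bound; an exhaustive check rules out every length from 5 to 6, leaving 7 as the minimum.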